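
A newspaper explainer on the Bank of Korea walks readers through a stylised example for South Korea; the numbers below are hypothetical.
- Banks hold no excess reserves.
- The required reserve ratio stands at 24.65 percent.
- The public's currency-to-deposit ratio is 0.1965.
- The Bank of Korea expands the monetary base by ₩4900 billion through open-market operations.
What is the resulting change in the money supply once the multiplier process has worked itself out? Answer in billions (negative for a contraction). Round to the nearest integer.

₩13234 billion

The money multiplier is m = (1 + c) / (rr + c) = (1 + 0.1965) / (0.2465 + 0.1965) ≈ 2.70090.
The purchase adds 4900 billion of base, so ΔM = m × ΔMB = 2.70090 × (+4900) = 13234.41 billion.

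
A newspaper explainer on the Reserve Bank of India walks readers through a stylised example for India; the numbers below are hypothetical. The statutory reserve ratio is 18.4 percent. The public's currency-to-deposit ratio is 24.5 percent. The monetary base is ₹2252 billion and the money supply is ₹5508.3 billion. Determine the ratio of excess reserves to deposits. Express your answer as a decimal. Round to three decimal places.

0.080

Using m = M/MB = 5508.3/2252 ≈ 2.445959. Since m = (1 + c)/(c + rr + e), the denominator satisfies c + rr + e = (1 + c)/m = (1 + 0.245) / 2.445959 ≈ 0.509003.
With c = 0.245 and rr = 0.184, the ratio of excess reserves to deposits is 0.509003 − 0.245 − 0.184 = 0.080003.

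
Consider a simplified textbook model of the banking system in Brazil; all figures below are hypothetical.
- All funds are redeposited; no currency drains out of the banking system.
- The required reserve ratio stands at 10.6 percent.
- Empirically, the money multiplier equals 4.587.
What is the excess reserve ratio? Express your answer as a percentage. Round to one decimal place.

Using m = 4.587. Since m = (1 + c)/(c + rr + e), the denominator satisfies c + rr + e = (1 + c)/m = (1 + 0) / 4.587 ≈ 0.218007.
With c = 0 and rr = 0.106, the excess reserve ratio is 0.218007 − 0 − 0.106 = 0.112007.

11.2%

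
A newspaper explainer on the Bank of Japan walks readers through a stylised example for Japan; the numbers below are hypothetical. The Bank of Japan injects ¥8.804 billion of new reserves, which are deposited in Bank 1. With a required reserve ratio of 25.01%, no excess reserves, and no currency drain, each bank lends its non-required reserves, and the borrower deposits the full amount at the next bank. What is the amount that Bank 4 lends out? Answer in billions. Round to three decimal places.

Each bank lends a fraction (1 − rr) = 0.7499 of the deposit it receives, so Bank 4 receives 8.804·0.7499^3 and lends 8.804·0.7499^4 ≈ 2.7842 billion.

¥2.784 billion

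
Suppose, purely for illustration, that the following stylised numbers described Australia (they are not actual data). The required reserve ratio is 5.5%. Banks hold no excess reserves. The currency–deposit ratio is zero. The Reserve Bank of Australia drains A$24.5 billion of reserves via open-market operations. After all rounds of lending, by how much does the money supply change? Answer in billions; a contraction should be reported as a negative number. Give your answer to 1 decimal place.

The simple money multiplier is m = 1/rr = 1/0.055 ≈ 18.1818.
An open-market sale reduces the monetary base by 24.5 billion, so ΔM = m × ΔMB = 18.1818 × (−24.5) = -445.4541 billion.

-445.5 billion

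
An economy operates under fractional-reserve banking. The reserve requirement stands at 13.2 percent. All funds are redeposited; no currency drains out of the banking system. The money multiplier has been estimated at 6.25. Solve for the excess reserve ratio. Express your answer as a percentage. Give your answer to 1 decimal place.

Using m = 6.25. Since m = (1 + c)/(c + rr + e), the denominator satisfies c + rr + e = (1 + c)/m = (1 + 0) / 6.25 = 0.160000.
With c = 0 and rr = 0.132, the excess reserve ratio is 0.160000 − 0 − 0.132 = 0.028.

2.8%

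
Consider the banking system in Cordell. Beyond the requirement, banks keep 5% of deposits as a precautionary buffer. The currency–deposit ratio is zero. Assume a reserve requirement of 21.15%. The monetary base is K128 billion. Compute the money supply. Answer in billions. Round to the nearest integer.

The money multiplier is m = 1 / (rr + e) = 1 / (0.2115 + 0.05) ≈ 3.8241.
So M = m × MB = 3.8241 × 128 = 489.4848 billion.

K489 billion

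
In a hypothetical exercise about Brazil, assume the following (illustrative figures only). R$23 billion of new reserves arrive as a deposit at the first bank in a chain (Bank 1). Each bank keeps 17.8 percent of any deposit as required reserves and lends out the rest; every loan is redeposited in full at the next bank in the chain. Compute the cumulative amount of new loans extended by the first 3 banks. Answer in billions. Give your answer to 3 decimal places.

Bank i lends (1 − rr)^i of the original deposit: Bank 1 lends 23·0.8220 = 18.9060, Bank 2 lends 23·0.8220² ≈ 15.5407, and so on.
Summing a geometric series: total = 23·[0.8220·(1 − 0.8220^3) / (1 − 0.8220)] ≈ 47.2212 billion.

R$47.221 billion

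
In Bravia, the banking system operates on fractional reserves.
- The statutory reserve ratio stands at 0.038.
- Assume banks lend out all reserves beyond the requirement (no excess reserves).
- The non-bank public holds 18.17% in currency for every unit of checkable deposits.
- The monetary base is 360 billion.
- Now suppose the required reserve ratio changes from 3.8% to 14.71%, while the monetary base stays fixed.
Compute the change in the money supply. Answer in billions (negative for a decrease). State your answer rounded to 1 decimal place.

-642.5 billion

Initially m₁ = (1 + 0.1817) / (0.038 + 0.1817) ≈ 5.37870, so M₁ = 5.37870 × 360 = 1936.332 billion.
After the change m₂ = (1 + 0.1817) / (0.1471 + 0.1817) ≈ 3.59398, so M₂ = 3.59398 × 360 = 1293.8328 billion.
ΔM = M₂ − M₁ = 1293.8328 − 1936.332 = -642.4992 billion.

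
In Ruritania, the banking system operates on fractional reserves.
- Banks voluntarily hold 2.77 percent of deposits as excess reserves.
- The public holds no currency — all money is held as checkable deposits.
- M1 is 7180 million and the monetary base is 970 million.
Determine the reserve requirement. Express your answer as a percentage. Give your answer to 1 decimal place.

Using m = M/MB = 7180/970 ≈ 7.402062. Since m = (1 + c)/(c + rr + e), the denominator satisfies c + rr + e = (1 + c)/m = (1 + 0) / 7.402062 ≈ 0.135097.
With c = 0 and e = 0.0277, the reserve requirement is 0.135097 − 0 − 0.0277 = 0.107397.

10.7%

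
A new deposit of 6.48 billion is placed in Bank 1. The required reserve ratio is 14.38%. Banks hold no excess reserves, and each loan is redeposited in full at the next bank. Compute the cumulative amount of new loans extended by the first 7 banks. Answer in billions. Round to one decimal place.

25.6 billion

Bank i lends (1 − rr)^i of the original deposit: Bank 1 lends 6.48·0.8562 ≈ 5.5482, Bank 2 lends 6.48·0.8562² ≈ 4.7503, and so on.
Summing a geometric series: total = 6.48·[0.8562·(1 − 0.8562^7) / (1 − 0.8562)] ≈ 25.5684 billion.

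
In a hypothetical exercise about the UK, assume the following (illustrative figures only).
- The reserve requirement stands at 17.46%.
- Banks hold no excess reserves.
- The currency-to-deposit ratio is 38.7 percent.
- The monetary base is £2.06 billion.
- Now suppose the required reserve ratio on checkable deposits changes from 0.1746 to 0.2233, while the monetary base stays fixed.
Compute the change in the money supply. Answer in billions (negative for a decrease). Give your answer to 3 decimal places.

-0.406 billion

Initially m₁ = (1 + 0.387) / (0.1746 + 0.387) ≈ 2.46973, so M₁ = 2.46973 × 2.06 ≈ 5.0876 billion.
After the change m₂ = (1 + 0.387) / (0.2233 + 0.387) ≈ 2.27265, so M₂ = 2.27265 × 2.06 ≈ 4.6817 billion.
ΔM = M₂ − M₁ = 4.6817 − 5.0876 = -0.4059 billion.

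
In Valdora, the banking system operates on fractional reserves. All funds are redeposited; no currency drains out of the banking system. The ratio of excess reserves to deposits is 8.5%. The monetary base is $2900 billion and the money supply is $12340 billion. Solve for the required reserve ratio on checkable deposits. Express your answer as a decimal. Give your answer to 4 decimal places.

Using m = M/MB = 12340/2900 ≈ 4.255172. Since m = (1 + c)/(c + rr + e), the denominator satisfies c + rr + e = (1 + c)/m = (1 + 0) / 4.255172 ≈ 0.235008.
With c = 0 and e = 0.085, the required reserve ratio on checkable deposits is 0.235008 − 0 − 0.085 = 0.150008.

0.1500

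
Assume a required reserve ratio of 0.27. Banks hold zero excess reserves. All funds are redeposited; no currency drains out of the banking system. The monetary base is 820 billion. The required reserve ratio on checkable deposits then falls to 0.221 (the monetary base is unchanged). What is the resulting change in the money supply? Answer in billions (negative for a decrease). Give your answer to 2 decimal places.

673.37 billion

Initially m₁ = 1 / (0.27) ≈ 3.703704, so M₁ = 3.703704 × 820 ≈ 3037.0373 billion.
After the change m₂ = 1 / (0.221) ≈ 4.524887, so M₂ = 4.524887 × 820 ≈ 3710.4073 billion.
ΔM = M₂ − M₁ = 3710.4073 − 3037.0373 = 673.37 billion.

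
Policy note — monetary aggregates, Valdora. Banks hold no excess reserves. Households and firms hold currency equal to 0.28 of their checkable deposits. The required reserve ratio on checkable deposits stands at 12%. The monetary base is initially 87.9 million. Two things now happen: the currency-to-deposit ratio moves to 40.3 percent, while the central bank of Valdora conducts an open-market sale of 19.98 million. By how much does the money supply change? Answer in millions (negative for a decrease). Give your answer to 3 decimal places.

Before: m₁ = (1 + 0.28) / (0.12 + 0.28) = 3.2, MB₁ = 87.9, so M₁ = 3.2 × 87.9 = 281.28 million.
After: m₂ = (1 + 0.403) / (0.12 + 0.403) ≈ 2.682600, MB₂ = 87.9 − 19.98 = 67.92, so M₂ = 2.682600 × 67.92 ≈ 182.2022 million.
ΔM = M₂ − M₁ = 182.2022 − 281.28 = -99.0778 million.

-99.078 million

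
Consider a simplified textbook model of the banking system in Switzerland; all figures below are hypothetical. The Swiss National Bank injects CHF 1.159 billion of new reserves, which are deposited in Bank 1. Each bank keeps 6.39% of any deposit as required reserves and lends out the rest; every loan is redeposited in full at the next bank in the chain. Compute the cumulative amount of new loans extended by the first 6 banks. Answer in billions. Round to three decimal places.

CHF 5.554 billion

Bank i lends (1 − rr)^i of the original deposit: Bank 1 lends 1.159·0.9361 ≈ 1.0849, Bank 2 lends 1.159·0.9361² ≈ 1.0156, and so on.
Summing a geometric series: total = 1.159·[0.9361·(1 − 0.9361^6) / (1 − 0.9361)] ≈ 5.5542 billion.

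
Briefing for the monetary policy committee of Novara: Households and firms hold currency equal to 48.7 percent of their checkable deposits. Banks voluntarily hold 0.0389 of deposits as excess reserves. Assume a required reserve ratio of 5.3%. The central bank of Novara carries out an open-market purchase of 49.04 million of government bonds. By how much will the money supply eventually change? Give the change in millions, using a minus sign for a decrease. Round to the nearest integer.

126 million

The money multiplier is m = (1 + c) / (rr + e + c) = (1 + 0.487) / (0.053 + 0.0389 + 0.487) ≈ 2.5687.
The purchase adds 49.04 million of base, so ΔM = m × ΔMB = 2.5687 × (+49.04) ≈ 125.969 million.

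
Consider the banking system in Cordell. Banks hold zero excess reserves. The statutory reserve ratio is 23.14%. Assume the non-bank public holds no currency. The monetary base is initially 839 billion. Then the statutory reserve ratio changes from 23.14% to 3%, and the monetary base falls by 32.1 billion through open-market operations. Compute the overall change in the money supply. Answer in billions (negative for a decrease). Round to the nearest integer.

23271 billion

Before: m₁ = 1 / (0.2314) ≈ 4.3215, MB₁ = 839, so M₁ = 4.3215 × 839 = 3625.7385 billion.
After: m₂ = 1 / (0.03) ≈ 33.3333, MB₂ = 839 − 32.1 = 806.9, so M₂ = 33.3333 × 806.9 ≈ 26896.6398 billion.
ΔM = M₂ − M₁ = 26896.6398 − 3625.7385 = 23270.9013 billion.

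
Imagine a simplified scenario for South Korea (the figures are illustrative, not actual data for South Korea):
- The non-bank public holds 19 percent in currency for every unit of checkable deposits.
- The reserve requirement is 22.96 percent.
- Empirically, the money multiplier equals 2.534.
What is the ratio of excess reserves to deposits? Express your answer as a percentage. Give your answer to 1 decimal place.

5.0%

Using m = 2.534. Since m = (1 + c)/(c + rr + e), the denominator satisfies c + rr + e = (1 + c)/m = (1 + 0.19) / 2.534 ≈ 0.469613.
With c = 0.19 and rr = 0.2296, the ratio of excess reserves to deposits is 0.469613 − 0.19 − 0.2296 = 0.050013.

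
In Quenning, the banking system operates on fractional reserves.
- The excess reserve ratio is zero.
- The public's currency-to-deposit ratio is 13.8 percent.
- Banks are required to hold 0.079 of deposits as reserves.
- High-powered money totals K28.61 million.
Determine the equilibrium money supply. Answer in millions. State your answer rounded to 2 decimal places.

K150.04 million

The money multiplier is m = (1 + c) / (rr + c) = (1 + 0.138) / (0.079 + 0.138) ≈ 5.24424.
So M = m × MB = 5.24424 × 28.61 ≈ 150.0377 million.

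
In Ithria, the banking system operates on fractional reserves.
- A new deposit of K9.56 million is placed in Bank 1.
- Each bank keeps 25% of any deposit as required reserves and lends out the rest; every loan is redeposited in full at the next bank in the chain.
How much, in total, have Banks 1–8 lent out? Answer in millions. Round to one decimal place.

Bank i lends (1 − rr)^i of the original deposit: Bank 1 lends 9.56·0.7500 = 7.1700, Bank 2 lends 9.56·0.7500² = 5.3775, and so on.
Summing a geometric series: total = 9.56·[0.7500·(1 − 0.7500^8) / (1 − 0.7500)] ≈ 25.8088 million.

K25.8 million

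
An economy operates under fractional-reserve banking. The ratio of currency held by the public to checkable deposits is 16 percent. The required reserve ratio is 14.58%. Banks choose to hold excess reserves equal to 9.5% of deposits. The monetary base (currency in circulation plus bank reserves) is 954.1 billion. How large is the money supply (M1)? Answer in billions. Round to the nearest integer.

2761 billion

The money multiplier is m = (1 + c) / (rr + e + c) = (1 + 0.16) / (0.1458 + 0.095 + 0.16) ≈ 2.8942.
So M = m × MB = 2.8942 × 954.1 ≈ 2761.3562 billion.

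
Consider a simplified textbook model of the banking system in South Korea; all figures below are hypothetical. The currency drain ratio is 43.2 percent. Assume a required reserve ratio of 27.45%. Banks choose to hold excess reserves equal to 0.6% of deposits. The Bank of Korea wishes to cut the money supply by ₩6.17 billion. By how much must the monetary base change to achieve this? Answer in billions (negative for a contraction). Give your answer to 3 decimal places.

The money multiplier is m = (1 + c) / (rr + e + c) = (1 + 0.432) / (0.2745 + 0.006 + 0.432) ≈ 2.00982.
ΔMB = ΔM / m = (−6.17) / 2.00982 ≈ -3.0699 billion.

-3.070 billion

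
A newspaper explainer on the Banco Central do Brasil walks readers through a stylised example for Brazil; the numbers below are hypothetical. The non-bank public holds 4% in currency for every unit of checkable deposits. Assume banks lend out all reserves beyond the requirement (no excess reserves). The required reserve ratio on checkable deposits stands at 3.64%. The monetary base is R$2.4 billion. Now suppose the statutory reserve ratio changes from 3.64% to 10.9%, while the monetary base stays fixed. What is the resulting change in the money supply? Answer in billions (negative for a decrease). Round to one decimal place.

-15.9 billion

Initially m₁ = (1 + 0.04) / (0.0364 + 0.04) ≈ 13.6126, so M₁ = 13.6126 × 2.4 ≈ 32.6702 billion.
After the change m₂ = (1 + 0.04) / (0.109 + 0.04) ≈ 6.9799, so M₂ = 6.9799 × 2.4 ≈ 16.7518 billion.
ΔM = M₂ − M₁ = 16.7518 − 32.6702 = -15.9184 billion.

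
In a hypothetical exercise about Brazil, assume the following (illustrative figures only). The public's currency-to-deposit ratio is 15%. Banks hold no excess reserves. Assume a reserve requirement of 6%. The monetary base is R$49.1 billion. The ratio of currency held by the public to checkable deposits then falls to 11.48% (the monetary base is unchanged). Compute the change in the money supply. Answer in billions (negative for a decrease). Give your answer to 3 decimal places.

R$44.258 billion

Initially m₁ = (1 + 0.15) / (0.06 + 0.15) ≈ 5.476190, so M₁ = 5.476190 × 49.1 ≈ 268.8809 billion.
After the change m₂ = (1 + 0.1148) / (0.06 + 0.1148) ≈ 6.377574, so M₂ = 6.377574 × 49.1 ≈ 313.1389 billion.
ΔM = M₂ − M₁ = 313.1389 − 268.8809 = 44.258 billion.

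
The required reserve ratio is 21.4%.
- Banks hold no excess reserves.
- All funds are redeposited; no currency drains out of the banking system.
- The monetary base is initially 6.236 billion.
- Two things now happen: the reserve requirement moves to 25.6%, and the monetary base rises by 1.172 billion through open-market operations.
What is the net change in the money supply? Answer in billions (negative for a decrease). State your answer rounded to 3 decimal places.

-0.203 billion

Before: m₁ = 1 / (0.214) ≈ 4.67290, MB₁ = 6.236, so M₁ = 4.67290 × 6.236 ≈ 29.1402 billion.
After: m₂ = 1 / (0.256) = 3.90625, MB₂ = 6.236 + 1.172 = 7.408, so M₂ = 3.90625 × 7.408 = 28.9375 billion.
ΔM = M₂ − M₁ = 28.9375 − 29.1402 = -0.2027 billion.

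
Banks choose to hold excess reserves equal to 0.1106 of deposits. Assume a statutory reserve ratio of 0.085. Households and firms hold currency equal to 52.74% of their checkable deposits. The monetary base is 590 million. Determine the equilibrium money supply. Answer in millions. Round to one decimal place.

1246.4 million

The money multiplier is m = (1 + c) / (rr + e + c) = (1 + 0.5274) / (0.085 + 0.1106 + 0.5274) ≈ 2.11259.
So M = m × MB = 2.11259 × 590 = 1246.4281 million.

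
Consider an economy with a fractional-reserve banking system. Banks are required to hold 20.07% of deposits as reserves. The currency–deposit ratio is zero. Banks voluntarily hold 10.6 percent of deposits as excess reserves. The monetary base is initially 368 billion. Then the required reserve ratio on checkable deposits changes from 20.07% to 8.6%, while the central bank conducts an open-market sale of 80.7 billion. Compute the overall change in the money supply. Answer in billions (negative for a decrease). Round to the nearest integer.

Before: m₁ = 1 / (0.2007 + 0.106) ≈ 3.2605, MB₁ = 368, so M₁ = 3.2605 × 368 = 1199.864 billion.
After: m₂ = 1 / (0.086 + 0.106) ≈ 5.2083, MB₂ = 368 − 80.7 = 287.3, so M₂ = 5.2083 × 287.3 ≈ 1496.3446 billion.
ΔM = M₂ − M₁ = 1496.3446 − 1199.864 = 296.4806 billion.

296 billion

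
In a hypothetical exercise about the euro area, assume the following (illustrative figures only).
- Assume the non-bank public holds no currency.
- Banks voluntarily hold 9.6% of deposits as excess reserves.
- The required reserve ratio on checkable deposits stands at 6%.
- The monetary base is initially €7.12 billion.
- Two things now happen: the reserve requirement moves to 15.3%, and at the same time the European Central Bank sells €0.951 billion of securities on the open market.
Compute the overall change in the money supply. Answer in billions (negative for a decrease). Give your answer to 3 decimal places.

-20.866 billion

Before: m₁ = 1 / (0.06 + 0.096) ≈ 6.41026, MB₁ = 7.12, so M₁ = 6.41026 × 7.12 ≈ 45.6411 billion.
After: m₂ = 1 / (0.153 + 0.096) ≈ 4.01606, MB₂ = 7.12 − 0.951 = 6.169, so M₂ = 4.01606 × 6.169 ≈ 24.7751 billion.
ΔM = M₂ − M₁ = 24.7751 − 45.6411 = -20.866 billion.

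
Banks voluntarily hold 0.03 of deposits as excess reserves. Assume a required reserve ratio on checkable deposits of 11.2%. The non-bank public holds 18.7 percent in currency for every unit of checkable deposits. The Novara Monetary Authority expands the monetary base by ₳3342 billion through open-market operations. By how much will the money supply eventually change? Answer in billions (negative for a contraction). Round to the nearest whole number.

The money multiplier is m = (1 + c) / (rr + e + c) = (1 + 0.187) / (0.112 + 0.03 + 0.187) ≈ 3.60790.
The purchase adds 3342 billion of base, so ΔM = m × ΔMB = 3.60790 × (+3342) = 12057.6018 billion.

₳12058 billion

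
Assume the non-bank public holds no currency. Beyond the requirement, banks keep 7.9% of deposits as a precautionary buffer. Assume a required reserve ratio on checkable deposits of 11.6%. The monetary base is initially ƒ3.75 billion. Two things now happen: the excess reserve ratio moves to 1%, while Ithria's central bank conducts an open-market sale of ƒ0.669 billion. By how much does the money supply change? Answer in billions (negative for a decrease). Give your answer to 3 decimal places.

ƒ5.222 billion

Before: m₁ = 1 / (0.116 + 0.079) ≈ 5.12821, MB₁ = 3.75, so M₁ = 5.12821 × 3.75 ≈ 19.2308 billion.
After: m₂ = 1 / (0.116 + 0.01) ≈ 7.93651, MB₂ = 3.75 − 0.669 = 3.081, so M₂ = 7.93651 × 3.081 ≈ 24.4524 billion.
ΔM = M₂ − M₁ = 24.4524 − 19.2308 = 5.2216 billion.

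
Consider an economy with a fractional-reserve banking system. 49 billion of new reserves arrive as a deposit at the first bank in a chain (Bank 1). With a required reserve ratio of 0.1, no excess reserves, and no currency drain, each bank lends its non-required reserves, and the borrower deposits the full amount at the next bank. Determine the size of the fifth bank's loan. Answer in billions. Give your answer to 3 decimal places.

28.934 billion

Each bank lends a fraction (1 − rr) = 0.9000 of the deposit it receives, so Bank 5 receives 49·0.9000^4 and lends 49·0.9000^5 ≈ 28.9340 billion.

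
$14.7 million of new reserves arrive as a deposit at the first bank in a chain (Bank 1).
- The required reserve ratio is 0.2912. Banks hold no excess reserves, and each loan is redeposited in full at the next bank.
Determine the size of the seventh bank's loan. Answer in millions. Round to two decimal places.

$1.32 million

Each bank lends a fraction (1 − rr) = 0.7088 of the deposit it receives, so Bank 7 receives 14.7·0.7088^6 and lends 14.7·0.7088^7 ≈ 1.3212 million.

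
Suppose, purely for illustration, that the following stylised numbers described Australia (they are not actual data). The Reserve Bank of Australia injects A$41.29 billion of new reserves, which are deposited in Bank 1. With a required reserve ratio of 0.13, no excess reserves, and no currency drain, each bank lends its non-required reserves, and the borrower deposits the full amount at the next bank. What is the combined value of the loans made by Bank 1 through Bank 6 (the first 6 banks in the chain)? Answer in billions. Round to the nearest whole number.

A$157 billion

Bank i lends (1 − rr)^i of the original deposit: Bank 1 lends 41.29·0.8700 = 35.9223, Bank 2 lends 41.29·0.8700² ≈ 31.2524, and so on.
Summing a geometric series: total = 41.29·[0.8700·(1 − 0.8700^6) / (1 − 0.8700)] ≈ 156.5035 billion.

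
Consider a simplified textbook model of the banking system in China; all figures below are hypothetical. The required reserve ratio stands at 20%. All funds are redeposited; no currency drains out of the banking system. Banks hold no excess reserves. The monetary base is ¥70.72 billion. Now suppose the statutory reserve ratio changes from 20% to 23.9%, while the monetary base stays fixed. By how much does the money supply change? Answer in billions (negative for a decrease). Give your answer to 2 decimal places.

-57.70 billion

Initially m₁ = 1 / (0.2) = 5, so M₁ = 5 × 70.72 = 353.6 billion.
After the change m₂ = 1 / (0.239) ≈ 4.18410, so M₂ = 4.18410 × 70.72 ≈ 295.8996 billion.
ΔM = M₂ − M₁ = 295.8996 − 353.6 = -57.7004 billion.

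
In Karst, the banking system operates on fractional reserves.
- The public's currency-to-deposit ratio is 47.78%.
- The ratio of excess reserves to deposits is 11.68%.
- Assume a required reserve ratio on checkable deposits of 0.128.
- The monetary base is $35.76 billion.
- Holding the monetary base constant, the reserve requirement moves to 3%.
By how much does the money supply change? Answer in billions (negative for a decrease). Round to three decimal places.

Initially m₁ = (1 + 0.4778) / (0.128 + 0.1168 + 0.4778) ≈ 2.045115, so M₁ = 2.045115 × 35.76 ≈ 73.1333 billion.
After the change m₂ = (1 + 0.4778) / (0.03 + 0.1168 + 0.4778) ≈ 2.365994, so M₂ = 2.365994 × 35.76 ≈ 84.6079 billion.
ΔM = M₂ − M₁ = 84.6079 − 73.1333 = 11.4746 billion.

$11.475 billion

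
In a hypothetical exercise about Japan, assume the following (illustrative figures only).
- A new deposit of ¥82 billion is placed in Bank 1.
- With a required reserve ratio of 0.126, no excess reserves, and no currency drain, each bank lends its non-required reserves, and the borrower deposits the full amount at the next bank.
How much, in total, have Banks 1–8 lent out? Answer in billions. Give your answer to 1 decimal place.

Bank i lends (1 − rr)^i of the original deposit: Bank 1 lends 82·0.8740 = 71.6680, Bank 2 lends 82·0.8740² ≈ 62.6378, and so on.
Summing a geometric series: total = 82·[0.8740·(1 − 0.8740^8) / (1 − 0.8740)] ≈ 375.1309 billion.

¥375.1 billion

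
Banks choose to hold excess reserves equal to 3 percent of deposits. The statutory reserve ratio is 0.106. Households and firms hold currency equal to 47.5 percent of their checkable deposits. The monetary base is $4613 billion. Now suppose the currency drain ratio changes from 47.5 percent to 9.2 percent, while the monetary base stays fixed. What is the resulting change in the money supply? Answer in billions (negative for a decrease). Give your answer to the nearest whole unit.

Initially m₁ = (1 + 0.475) / (0.106 + 0.03 + 0.475) ≈ 2.41408, so M₁ = 2.41408 × 4613 ≈ 11136.151 billion.
After the change m₂ = (1 + 0.092) / (0.106 + 0.03 + 0.092) ≈ 4.78947, so M₂ = 4.78947 × 4613 ≈ 22093.8251 billion.
ΔM = M₂ − M₁ = 22093.8251 − 11136.151 = 10957.6741 billion.

$10958 billion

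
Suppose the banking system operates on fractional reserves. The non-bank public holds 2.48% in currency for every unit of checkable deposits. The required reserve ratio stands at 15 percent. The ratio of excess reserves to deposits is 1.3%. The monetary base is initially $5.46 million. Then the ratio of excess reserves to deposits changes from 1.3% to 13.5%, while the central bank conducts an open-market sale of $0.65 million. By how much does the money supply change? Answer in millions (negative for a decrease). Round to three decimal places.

Before: m₁ = (1 + 0.0248) / (0.15 + 0.013 + 0.0248) ≈ 5.45687, MB₁ = 5.46, so M₁ = 5.45687 × 5.46 ≈ 29.7945 million.
After: m₂ = (1 + 0.0248) / (0.15 + 0.135 + 0.0248) ≈ 3.30794, MB₂ = 5.46 − 0.65 = 4.81, so M₂ = 3.30794 × 4.81 ≈ 15.9112 million.
ΔM = M₂ − M₁ = 15.9112 − 29.7945 = -13.8833 million.

-13.883 million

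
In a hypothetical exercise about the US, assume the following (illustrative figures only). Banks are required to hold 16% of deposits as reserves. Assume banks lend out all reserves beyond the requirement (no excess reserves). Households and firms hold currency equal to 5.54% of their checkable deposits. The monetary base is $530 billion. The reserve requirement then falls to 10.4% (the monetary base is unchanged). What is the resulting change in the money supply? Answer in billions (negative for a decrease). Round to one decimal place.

Initially m₁ = (1 + 0.0554) / (0.16 + 0.0554) ≈ 4.89972, so M₁ = 4.89972 × 530 = 2596.8516 billion.
After the change m₂ = (1 + 0.0554) / (0.104 + 0.0554) ≈ 6.62108, so M₂ = 6.62108 × 530 = 3509.1724 billion.
ΔM = M₂ − M₁ = 3509.1724 − 2596.8516 = 912.3208 billion.

$912.3 billion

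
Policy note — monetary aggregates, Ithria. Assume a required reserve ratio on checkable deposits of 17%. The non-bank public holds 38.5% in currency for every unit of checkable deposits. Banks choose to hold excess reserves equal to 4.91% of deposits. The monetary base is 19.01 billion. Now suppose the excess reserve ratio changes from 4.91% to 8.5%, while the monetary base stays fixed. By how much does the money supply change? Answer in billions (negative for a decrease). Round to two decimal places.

-2.44 billion

Initially m₁ = (1 + 0.385) / (0.17 + 0.0491 + 0.385) ≈ 2.29267, so M₁ = 2.29267 × 19.01 ≈ 43.5837 billion.
After the change m₂ = (1 + 0.385) / (0.17 + 0.085 + 0.385) ≈ 2.16406, so M₂ = 2.16406 × 19.01 ≈ 41.1388 billion.
ΔM = M₂ − M₁ = 41.1388 − 43.5837 = -2.4449 billion.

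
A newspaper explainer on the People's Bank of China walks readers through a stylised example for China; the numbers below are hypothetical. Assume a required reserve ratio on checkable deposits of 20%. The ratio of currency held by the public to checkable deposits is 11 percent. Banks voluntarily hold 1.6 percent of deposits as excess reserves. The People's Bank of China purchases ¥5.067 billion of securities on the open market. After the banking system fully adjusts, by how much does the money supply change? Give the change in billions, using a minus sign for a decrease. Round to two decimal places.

¥17.25 billion

The money multiplier is m = (1 + c) / (rr + e + c) = (1 + 0.11) / (0.2 + 0.016 + 0.11) ≈ 3.4049.
The purchase adds 5.067 billion of base, so ΔM = m × ΔMB = 3.4049 × (+5.067) ≈ 17.2526 billion.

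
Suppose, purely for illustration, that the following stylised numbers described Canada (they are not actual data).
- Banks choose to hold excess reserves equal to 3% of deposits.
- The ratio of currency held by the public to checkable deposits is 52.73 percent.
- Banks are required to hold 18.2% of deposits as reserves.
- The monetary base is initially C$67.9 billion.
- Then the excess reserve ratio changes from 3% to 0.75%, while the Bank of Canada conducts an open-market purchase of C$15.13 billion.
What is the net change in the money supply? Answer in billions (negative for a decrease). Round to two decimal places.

C$36.64 billion

Before: m₁ = (1 + 0.5273) / (0.182 + 0.03 + 0.5273) ≈ 2.06587, MB₁ = 67.9, so M₁ = 2.06587 × 67.9 ≈ 140.2726 billion.
After: m₂ = (1 + 0.5273) / (0.182 + 0.0075 + 0.5273) ≈ 2.13072, MB₂ = 67.9 + 15.13 = 83.03, so M₂ = 2.13072 × 83.03 ≈ 176.9137 billion.
ΔM = M₂ − M₁ = 176.9137 − 140.2726 = 36.6411 billion.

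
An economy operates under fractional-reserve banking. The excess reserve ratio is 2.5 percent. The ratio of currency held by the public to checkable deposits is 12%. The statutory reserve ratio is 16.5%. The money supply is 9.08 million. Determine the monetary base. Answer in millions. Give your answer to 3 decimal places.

2.513 million

The money multiplier is m = (1 + c) / (rr + e + c) = (1 + 0.12) / (0.165 + 0.025 + 0.12) ≈ 3.61290.
MB = M / m = 9.08 / 3.61290 ≈ 2.5132 million.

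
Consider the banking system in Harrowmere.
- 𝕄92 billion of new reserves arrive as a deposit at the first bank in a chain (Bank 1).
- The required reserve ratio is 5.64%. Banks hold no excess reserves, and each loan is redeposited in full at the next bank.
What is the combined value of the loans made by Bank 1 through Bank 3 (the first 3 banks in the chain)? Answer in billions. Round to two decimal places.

Bank i lends (1 − rr)^i of the original deposit: Bank 1 lends 92·0.9436 = 86.8112, Bank 2 lends 92·0.9436² ≈ 81.9150, and so on.
Summing a geometric series: total = 92·[0.9436·(1 − 0.9436^3) / (1 − 0.9436)] ≈ 246.0213 billion.

𝕄246.02 billion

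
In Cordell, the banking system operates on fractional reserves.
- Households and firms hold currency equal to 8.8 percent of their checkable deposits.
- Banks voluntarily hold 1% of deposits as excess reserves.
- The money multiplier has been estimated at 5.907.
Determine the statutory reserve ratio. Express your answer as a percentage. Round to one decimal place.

Using m = 5.907. Since m = (1 + c)/(c + rr + e), the denominator satisfies c + rr + e = (1 + c)/m = (1 + 0.088) / 5.907 ≈ 0.184188.
With c = 0.088 and e = 0.01, the statutory reserve ratio is 0.184188 − 0.088 − 0.01 = 0.086188.

8.6%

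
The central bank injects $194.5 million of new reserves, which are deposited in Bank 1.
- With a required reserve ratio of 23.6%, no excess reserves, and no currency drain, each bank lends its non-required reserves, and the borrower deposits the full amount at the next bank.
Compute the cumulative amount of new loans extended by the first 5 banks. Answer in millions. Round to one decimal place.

$465.8 million

Bank i lends (1 − rr)^i of the original deposit: Bank 1 lends 194.5·0.7640 = 148.5980, Bank 2 lends 194.5·0.7640² ≈ 113.5289, and so on.
Summing a geometric series: total = 194.5·[0.7640·(1 − 0.7640^5) / (1 − 0.7640)] ≈ 465.7568 million.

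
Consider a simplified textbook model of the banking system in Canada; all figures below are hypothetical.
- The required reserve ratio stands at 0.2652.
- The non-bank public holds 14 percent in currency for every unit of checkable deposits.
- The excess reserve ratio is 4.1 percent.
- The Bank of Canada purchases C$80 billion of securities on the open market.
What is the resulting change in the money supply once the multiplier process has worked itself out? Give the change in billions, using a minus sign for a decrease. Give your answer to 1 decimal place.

The money multiplier is m = (1 + c) / (rr + e + c) = (1 + 0.14) / (0.2652 + 0.041 + 0.14) ≈ 2.5549.
The purchase adds 80 billion of base, so ΔM = m × ΔMB = 2.5549 × (+80) = 204.392 billion.

C$204.4 billion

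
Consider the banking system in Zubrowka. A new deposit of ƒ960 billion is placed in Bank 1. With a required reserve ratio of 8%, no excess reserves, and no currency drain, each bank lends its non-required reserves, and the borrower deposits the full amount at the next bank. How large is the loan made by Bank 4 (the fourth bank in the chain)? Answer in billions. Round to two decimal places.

ƒ687.74 billion

Each bank lends a fraction (1 − rr) = 0.9200 of the deposit it receives, so Bank 4 receives 960·0.9200^3 and lends 960·0.9200^4 ≈ 687.7372 billion.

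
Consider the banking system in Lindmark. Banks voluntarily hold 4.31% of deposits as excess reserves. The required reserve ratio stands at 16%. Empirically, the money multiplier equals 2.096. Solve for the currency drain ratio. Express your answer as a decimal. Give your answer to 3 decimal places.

0.524

Using m = 2.096. From m = (1 + c)/(c + rr + e), rearranging gives 1 + c = m·(c + rr + e), so c·(1 − m) = m·(rr + e) − 1.
Hence c = [m·(rr + e) − 1]/(1 − m) = [2.096 × (0.16 + 0.0431) − 1] / (1 − 2.096) ≈ 0.523999.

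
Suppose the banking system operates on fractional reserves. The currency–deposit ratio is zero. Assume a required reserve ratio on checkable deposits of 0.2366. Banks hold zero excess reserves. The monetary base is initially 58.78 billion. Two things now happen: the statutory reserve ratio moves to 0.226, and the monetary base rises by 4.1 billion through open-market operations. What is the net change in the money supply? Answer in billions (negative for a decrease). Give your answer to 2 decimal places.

29.79 billion

Before: m₁ = 1 / (0.2366) ≈ 4.22654, MB₁ = 58.78, so M₁ = 4.22654 × 58.78 ≈ 248.436 billion.
After: m₂ = 1 / (0.226) ≈ 4.42478, MB₂ = 58.78 + 4.1 = 62.88, so M₂ = 4.42478 × 62.88 ≈ 278.2302 billion.
ΔM = M₂ − M₁ = 278.2302 − 248.436 = 29.7942 billion.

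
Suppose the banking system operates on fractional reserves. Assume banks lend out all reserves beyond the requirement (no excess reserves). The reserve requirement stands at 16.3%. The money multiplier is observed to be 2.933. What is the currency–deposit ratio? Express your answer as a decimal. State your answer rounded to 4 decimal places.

Using m = 2.933. From m = (1 + c)/(c + rr + e), rearranging gives 1 + c = m·(c + rr + e), so c·(1 − m) = m·(rr + e) − 1.
Hence c = [m·(rr + e) − 1]/(1 − m) = [2.933 × (0.163 + 0) − 1] / (1 − 2.933) ≈ 0.270006.

0.2700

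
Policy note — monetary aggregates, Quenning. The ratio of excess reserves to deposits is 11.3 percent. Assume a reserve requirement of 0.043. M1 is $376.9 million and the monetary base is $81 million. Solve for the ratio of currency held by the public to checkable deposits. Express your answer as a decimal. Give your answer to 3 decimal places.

Using m = M/MB = 376.9/81 ≈ 4.653086. From m = (1 + c)/(c + rr + e), rearranging gives 1 + c = m·(c + rr + e), so c·(1 − m) = m·(rr + e) − 1.
Hence c = [m·(rr + e) − 1]/(1 − m) = [4.653086 × (0.043 + 0.113) − 1] / (1 − 4.653086) ≈ 0.075038.

0.075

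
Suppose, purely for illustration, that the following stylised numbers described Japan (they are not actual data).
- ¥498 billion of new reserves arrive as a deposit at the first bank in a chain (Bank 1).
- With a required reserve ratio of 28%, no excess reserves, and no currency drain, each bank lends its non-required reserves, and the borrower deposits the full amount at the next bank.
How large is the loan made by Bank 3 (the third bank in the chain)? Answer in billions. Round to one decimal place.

Each bank lends a fraction (1 − rr) = 0.7200 of the deposit it receives, so Bank 3 receives 498·0.7200^2 and lends 498·0.7200^3 ≈ 185.8775 billion.

¥185.9 billion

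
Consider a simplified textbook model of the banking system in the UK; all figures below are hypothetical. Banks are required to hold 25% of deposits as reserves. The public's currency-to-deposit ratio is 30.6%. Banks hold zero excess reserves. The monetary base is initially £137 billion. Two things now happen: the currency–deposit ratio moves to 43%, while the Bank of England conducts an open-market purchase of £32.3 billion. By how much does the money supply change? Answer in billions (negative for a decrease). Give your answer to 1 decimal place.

£34.2 billion

Before: m₁ = (1 + 0.306) / (0.25 + 0.306) ≈ 2.34892, MB₁ = 137, so M₁ = 2.34892 × 137 ≈ 321.802 billion.
After: m₂ = (1 + 0.43) / (0.25 + 0.43) ≈ 2.10294, MB₂ = 137 + 32.3 = 169.3, so M₂ = 2.10294 × 169.3 ≈ 356.0277 billion.
ΔM = M₂ − M₁ = 356.0277 − 321.802 = 34.2257 billion.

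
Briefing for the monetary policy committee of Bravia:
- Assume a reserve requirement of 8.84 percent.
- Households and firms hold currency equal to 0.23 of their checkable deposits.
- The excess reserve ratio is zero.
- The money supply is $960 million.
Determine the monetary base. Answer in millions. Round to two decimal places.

The money multiplier is m = (1 + c) / (rr + c) = (1 + 0.23) / (0.0884 + 0.23) ≈ 3.863065.
MB = M / m = 960 / 3.863065 ≈ 248.5073 million.

$248.51 million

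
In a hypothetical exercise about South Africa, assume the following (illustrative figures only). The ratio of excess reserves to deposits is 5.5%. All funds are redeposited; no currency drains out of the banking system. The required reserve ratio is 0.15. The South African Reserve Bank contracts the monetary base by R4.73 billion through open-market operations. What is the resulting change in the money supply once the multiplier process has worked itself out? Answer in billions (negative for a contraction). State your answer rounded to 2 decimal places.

The money multiplier is m = 1 / (rr + e) = 1 / (0.15 + 0.055) ≈ 4.8780.
The sale removes 4.73 billion of base, so ΔM = m × ΔMB = 4.8780 × (−4.73) ≈ -23.0729 billion.

-23.07 billion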